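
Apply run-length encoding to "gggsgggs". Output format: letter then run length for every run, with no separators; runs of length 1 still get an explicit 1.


String: "gggsgggs"
Scanning for consecutive runs:
  'g' x 3
  's' x 1
  'g' x 3
  's' x 1
RLE = "g3s1g3s1"


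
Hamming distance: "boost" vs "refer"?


Comparing character by character (same length = 5):
  Pos 0: 'b' vs 'r' !=
  Pos 1: 'o' vs 'e' !=
  Pos 2: 'o' vs 'f' !=
  Pos 3: 's' vs 'e' !=
  Pos 4: 't' vs 'r' !=
Hamming distance = 5


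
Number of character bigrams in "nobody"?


Word: "nobody" (length 6)
Number of 2-grams = length - 2 + 1 = 6 - 2 + 1
= 5


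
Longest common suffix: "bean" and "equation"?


Word 1: "bean"
Word 2: "equation"
Comparing from end:
  Pos -1: 'n' == 'n'
  Pos -2: 'a' != 'o' (stop)
LCS = "n" (length 1)


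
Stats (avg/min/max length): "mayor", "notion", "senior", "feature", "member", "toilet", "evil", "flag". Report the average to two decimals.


Lengths: "mayor"=5, "notion"=6, "senior"=6, "feature"=7, "member"=6, "toilet"=6, "evil"=4, "flag"=4
Sum = 44, Count = 8
Average = 44/8 = 5.50
= avg=5.50, min=4, max=7


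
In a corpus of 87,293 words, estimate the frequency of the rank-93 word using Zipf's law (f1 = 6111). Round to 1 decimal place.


Zipf's law: f(r) = f(1) / r
f(1) = 6111
f(93) = 6111 / 93
= 65.7 occurrences


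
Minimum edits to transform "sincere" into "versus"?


Word 1: "sincere" (length 7)
Word 2: "versus" (length 6)
One optimal edit sequence (insert/delete/substitute each cost 1):
  1. delete 's'  (+1)
  2. substitute 'i' -> 'v'  (+1)
  3. substitute 'n' -> 'e'  (+1)
  4. substitute 'c' -> 'r'  (+1)
  5. substitute 'e' -> 's'  (+1)
  6. substitute 'r' -> 'u'  (+1)
  7. substitute 'e' -> 's'  (+1)
Total edit operations: 7
Edit distance = 7


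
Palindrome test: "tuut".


Word: "tuut"
Reversed: "tuut"
Forward == Backward? tuut == tuut
Palindrome = Yes


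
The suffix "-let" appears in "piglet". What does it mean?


Suffix: -let
As in: piglet -> pig + -let
Meaning = small


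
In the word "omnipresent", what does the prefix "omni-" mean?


Prefix: omni-
Example: omnipresent = omni- + present
Meaning = all


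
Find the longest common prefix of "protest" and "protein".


Word 1: "protest"
Word 2: "protein"
Comparing from start:
  Pos 0: 'p' == 'p'
  Pos 1: 'r' == 'r'
  Pos 2: 'o' == 'o'
  Pos 3: 't' == 't'
  Pos 4: 'e' == 'e'
  Pos 5: 's' != 'i' (stop)
LCP = "prote" (length 5)


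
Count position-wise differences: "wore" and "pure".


Comparing character by character (same length = 4):
  Pos 0: 'w' vs 'p' !=
  Pos 1: 'o' vs 'u' !=
  Pos 2: 'r' vs 'r' =
  Pos 3: 'e' vs 'e' =
Hamming distance = 2


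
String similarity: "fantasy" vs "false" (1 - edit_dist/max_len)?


Word 1: "fantasy" (length 7)
Word 2: "false" (length 5)
One optimal edit sequence:
  1. keep 'f'
  2. keep 'a'
  3. delete 'n'  (+1)
  4. delete 't'  (+1)
  5. substitute 'a' -> 'l'  (+1)
  6. keep 's'
  7. substitute 'y' -> 'e'  (+1)
Edit distance = 4
Max length = max(7, 5) = 7
Similarity = 1 - 4/7
= 0.4286


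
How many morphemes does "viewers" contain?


Word: "viewers"
Morphemes: view | -er | -s
Each morpheme carries meaning
= 3 morphemes


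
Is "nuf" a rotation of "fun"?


Word: "fun", Candidate: "nuf"
Method: check if candidate is substring of word+word
"funfun" contains "nuf"? No
Is rotation = No


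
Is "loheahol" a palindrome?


Word: "loheahol"
Reversed: "lohaehol"
Forward == Backward? loheahol != lohaehol
Palindrome = No


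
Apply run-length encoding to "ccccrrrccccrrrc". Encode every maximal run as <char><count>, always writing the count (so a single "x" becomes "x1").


String: "ccccrrrccccrrrc"
Scanning for consecutive runs:
  'c' x 4
  'r' x 3
  'c' x 4
  'r' x 3
  'c' x 1
RLE = "c4r3c4r3c1"


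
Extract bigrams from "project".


Word: "project" (length 7)
Number of bigrams = 7 - 2 + 1 = 6
  Position 0: "pr"
  Position 1: "ro"
  Position 2: "oj"
  Position 3: "je"
  Position 4: "ec"
  Position 5: "ct"
Bigrams = "pr", "ro", "oj", "je", "ec", "ct"


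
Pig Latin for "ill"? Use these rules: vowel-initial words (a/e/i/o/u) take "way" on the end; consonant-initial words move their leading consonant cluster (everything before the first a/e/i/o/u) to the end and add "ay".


Word: "ill"
Starts with vowel → add 'way'
Pig Latin = "illway"


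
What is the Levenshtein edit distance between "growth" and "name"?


Word 1: "growth" (length 6)
Word 2: "name" (length 4)
One optimal edit sequence (insert/delete/substitute each cost 1):
  1. delete 'g'  (+1)
  2. delete 'r'  (+1)
  3. substitute 'o' -> 'n'  (+1)
  4. substitute 'w' -> 'a'  (+1)
  5. substitute 't' -> 'm'  (+1)
  6. substitute 'h' -> 'e'  (+1)
Total edit operations: 6
Edit distance = 6


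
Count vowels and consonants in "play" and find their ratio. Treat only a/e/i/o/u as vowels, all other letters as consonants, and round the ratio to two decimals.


Word: "play"
Vowels (a,e,i,o,u): 1
Consonants: 3
Ratio = 1/3
= 0.33


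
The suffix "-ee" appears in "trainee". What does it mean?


Suffix: -ee
As in: trainee -> train + -ee
Meaning = one who receives


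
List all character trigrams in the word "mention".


Word: "mention" (length 7)
Number of trigrams = 7 - 3 + 1 = 5
  Position 0: "men"
  Position 1: "ent"
  Position 2: "nti"
  Position 3: "tio"
  Position 4: "ion"
Trigrams = "men", "ent", "nti", "tio", "ion"


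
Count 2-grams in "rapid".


Word: "rapid" (length 5)
Number of 2-grams = length - 2 + 1 = 5 - 2 + 1
= 4


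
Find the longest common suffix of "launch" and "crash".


Word 1: "launch"
Word 2: "crash"
Comparing from end:
  Pos -1: 'h' == 'h'
  Pos -2: 'c' != 's' (stop)
LCS = "h" (length 1)


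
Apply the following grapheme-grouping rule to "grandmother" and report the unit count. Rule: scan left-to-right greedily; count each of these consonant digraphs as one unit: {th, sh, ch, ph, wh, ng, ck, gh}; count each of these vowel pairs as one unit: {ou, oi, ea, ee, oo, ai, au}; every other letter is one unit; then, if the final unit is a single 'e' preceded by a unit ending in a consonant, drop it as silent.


Word: "grandmother" (11 letters)
Left-to-right scan:
  [1] 'g' (letter)
  [2] 'r' (letter)
  [3] 'a' (letter)
  [4] 'n' (letter)
  [5] 'd' (letter)
  [6] 'm' (letter)
  [7] 'o' (letter)
  [8] 'th' (digraph)
  [9] 'e' (letter)
  [10] 'r' (letter)
Units from scan: 10
Sound units = 10 units


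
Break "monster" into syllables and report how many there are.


Word: "monster"
Syllable breakdown: mon / ster
Counting: 2 parts
= 2 syllables


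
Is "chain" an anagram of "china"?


Word 1: "china" → sorted: achin
Word 2: "chain" → sorted: achin
Same letters? achin == achin
Anagram = Yes


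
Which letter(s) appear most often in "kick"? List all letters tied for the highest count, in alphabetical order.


Word: "kick"
Letter counts:
  'c': 1
  'i': 1
  'k': 2
Maximum count = 2
Most frequent = 'k' (2 times each)


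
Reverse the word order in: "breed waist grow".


Original: "breed waist grow"
Words (1..n): breed | waist | grow
Reversed (n..1): grow | waist | breed
Result = "grow waist breed"


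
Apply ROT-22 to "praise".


Word: "praise"
Shift: 22
Each letter → (letter + shift) mod 26:
  'p' (15) + 22 = 11 → 'l'
  'r' (17) + 22 = 13 → 'n'
  'a' (0) + 22 = 22 → 'w'
  'i' (8) + 22 = 4 → 'e'
  's' (18) + 22 = 14 → 'o'
  'e' (4) + 22 = 0 → 'a'
Result = "lnweoa"


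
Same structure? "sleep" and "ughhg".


Pattern of "sleep": [0, 1, 2, 2, 3]
Pattern of "ughhg": [0, 1, 2, 2, 1]
Patterns do not match
Same pattern = No


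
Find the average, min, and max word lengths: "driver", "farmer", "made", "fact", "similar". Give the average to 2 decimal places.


Lengths: "driver"=6, "farmer"=6, "made"=4, "fact"=4, "similar"=7
Sum = 27, Count = 5
Average = 27/5 = 5.40
= avg=5.40, min=4, max=7


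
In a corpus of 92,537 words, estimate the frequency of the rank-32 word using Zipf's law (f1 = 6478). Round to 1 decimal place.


Zipf's law: f(r) = f(1) / r
f(1) = 6478
f(32) = 6478 / 32
= 202.4 occurrences


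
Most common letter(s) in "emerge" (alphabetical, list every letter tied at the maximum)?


Word: "emerge"
Letter counts:
  'e': 3
  'g': 1
  'm': 1
  'r': 1
Maximum count = 3
Most frequent = 'e' (3 times each)


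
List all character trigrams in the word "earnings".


Word: "earnings" (length 8)
Number of trigrams = 8 - 3 + 1 = 6
  Position 0: "ear"
  Position 1: "arn"
  Position 2: "rni"
  Position 3: "nin"
  Position 4: "ing"
  Position 5: "ngs"
Trigrams = "ear", "arn", "rni", "nin", "ing", "ngs"


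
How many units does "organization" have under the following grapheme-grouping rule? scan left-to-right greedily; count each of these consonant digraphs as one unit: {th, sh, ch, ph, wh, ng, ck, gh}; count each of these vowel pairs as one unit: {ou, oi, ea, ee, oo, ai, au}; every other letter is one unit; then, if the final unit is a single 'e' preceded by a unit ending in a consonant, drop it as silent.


Word: "organization" (12 letters)
Left-to-right scan:
  (1) 'o' (letter)
  (2) 'r' (letter)
  (3) 'g' (letter)
  (4) 'a' (letter)
  (5) 'n' (letter)
  (6) 'i' (letter)
  (7) 'z' (letter)
  (8) 'a' (letter)
  (9) 't' (letter)
  (10) 'i' (letter)
  (11) 'o' (letter)
  (12) 'n' (letter)
Units from scan: 12
Sound units = 12 units


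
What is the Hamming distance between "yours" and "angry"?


Comparing character by character (same length = 5):
  Pos 0: 'y' vs 'a' !=
  Pos 1: 'o' vs 'n' !=
  Pos 2: 'u' vs 'g' !=
  Pos 3: 'r' vs 'r' =
  Pos 4: 's' vs 'y' !=
Hamming distance = 4


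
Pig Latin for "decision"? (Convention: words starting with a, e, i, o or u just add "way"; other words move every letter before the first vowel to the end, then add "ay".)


Word: "decision"
Starts with consonant(s) → move to end, add 'ay'
Consonant cluster: "d"
Pig Latin = "ecisionday"


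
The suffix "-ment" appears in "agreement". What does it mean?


Suffix: -ment
Example: agreement (agree + -ment)
Meaning = result of action


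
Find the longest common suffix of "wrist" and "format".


Word 1: "wrist"
Word 2: "format"
Comparing from end:
  Pos -1: 't' == 't'
  Pos -2: 's' != 'a' (stop)
LCS = "t" (length 1)


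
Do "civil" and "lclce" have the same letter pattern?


Pattern of "civil": [0, 1, 2, 1, 3]
Pattern of "lclce": [0, 1, 0, 1, 2]
Patterns do not match
Same pattern = No


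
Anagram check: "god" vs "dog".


Word 1: "god" → sorted: dgo
Word 2: "dog" → sorted: dgo
Same letters? dgo == dgo
Anagram = Yes


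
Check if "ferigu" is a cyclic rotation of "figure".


Word: "figure", Candidate: "ferigu"
Method: check if candidate is substring of word+word
"figurefigure" contains "ferigu"? No
Is rotation = No


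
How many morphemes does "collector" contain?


Word: "collector"
Morphemes: collect + -or
Each morpheme carries meaning
= 2 morphemes


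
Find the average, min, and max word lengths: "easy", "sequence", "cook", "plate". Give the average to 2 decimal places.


Lengths: "easy"=4, "sequence"=8, "cook"=4, "plate"=5
Sum = 21, Count = 4
Average = 21/4 = 5.25
= avg=5.25, min=4, max=8


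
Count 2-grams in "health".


Word: "health" (length 6)
Number of 2-grams = length - 2 + 1 = 6 - 2 + 1
= 5


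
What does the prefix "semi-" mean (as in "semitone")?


Prefix: semi-
Example: semitone = semi- + tone
Meaning = half


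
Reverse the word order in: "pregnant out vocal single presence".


Original: "pregnant out vocal single presence"
Words (1..n): pregnant | out | vocal | single | presence
Reversed (n..1): presence | single | vocal | out | pregnant
Result = "presence single vocal out pregnant"


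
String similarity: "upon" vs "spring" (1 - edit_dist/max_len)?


Word 1: "upon" (length 4)
Word 2: "spring" (length 6)
One optimal edit sequence:
  1. substitute 'u' -> 's'  (+1)
  2. keep 'p'
  3. insert 'r'  (+1)
  4. substitute 'o' -> 'i'  (+1)
  5. keep 'n'
  6. insert 'g'  (+1)
Edit distance = 4
Max length = max(4, 6) = 6
Similarity = 1 - 4/6
= 0.3333


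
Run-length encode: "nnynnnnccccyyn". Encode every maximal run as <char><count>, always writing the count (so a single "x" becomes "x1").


String: "nnynnnnccccyyn"
Scanning for consecutive runs:
  'n' x 2
  'y' x 1
  'n' x 4
  'c' x 4
  'y' x 2
  'n' x 1
RLE = "n2y1n4c4y2n1"


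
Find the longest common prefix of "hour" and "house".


Word 1: "hour"
Word 2: "house"
Comparing from start:
  Pos 0: 'h' == 'h'
  Pos 1: 'o' == 'o'
  Pos 2: 'u' == 'u'
  Pos 3: 'r' != 's' (stop)
LCP = "hou" (length 3)


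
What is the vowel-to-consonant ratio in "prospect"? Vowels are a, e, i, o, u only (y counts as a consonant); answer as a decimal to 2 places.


Word: "prospect"
Vowels (a,e,i,o,u): 2
Consonants: 6
Ratio = 2/6
= 0.33


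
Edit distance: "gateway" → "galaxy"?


Word 1: "gateway" (length 7)
Word 2: "galaxy" (length 6)
One optimal edit sequence (insert/delete/substitute each cost 1):
  1. keep 'g'
  2. keep 'a'
  3. delete 't'  (+1)
  4. substitute 'e' -> 'l'  (+1)
  5. substitute 'w' -> 'a'  (+1)
  6. substitute 'a' -> 'x'  (+1)
  7. keep 'y'
Total edit operations: 4
Edit distance = 4


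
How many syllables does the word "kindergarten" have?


Word: "kindergarten"
Syllable breakdown: kin / der / gar / ten
Counting: 4 parts
= 4 syllables


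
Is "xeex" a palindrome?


Word: "xeex"
Reversed: "xeex"
Forward == Backward? xeex == xeex
Palindrome = Yes


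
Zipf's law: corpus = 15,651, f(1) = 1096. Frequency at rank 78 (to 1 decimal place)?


Zipf's law: f(r) = f(1) / r
f(1) = 1096
f(78) = 1096 / 78
= 14.1 occurrences


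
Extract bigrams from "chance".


Word: "chance" (length 6)
Number of bigrams = 6 - 2 + 1 = 5
  Position 0: "ch"
  Position 1: "ha"
  Position 2: "an"
  Position 3: "nc"
  Position 4: "ce"
Bigrams = "ch", "ha", "an", "nc", "ce"


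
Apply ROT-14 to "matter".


Word: "matter"
Shift: 14
Each letter → (letter + shift) mod 26:
  'm' (12) + 14 = 0 → 'a'
  'a' (0) + 14 = 14 → 'o'
  't' (19) + 14 = 7 → 'h'
  't' (19) + 14 = 7 → 'h'
  'e' (4) + 14 = 18 → 's'
  'r' (17) + 14 = 5 → 'f'
Result = "aohhsf"


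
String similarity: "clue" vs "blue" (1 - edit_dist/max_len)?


Word 1: "clue" (length 4)
Word 2: "blue" (length 4)
One optimal edit sequence:
  1. substitute 'c' -> 'b'  (+1)
  2. keep 'l'
  3. keep 'u'
  4. keep 'e'
Edit distance = 1
Max length = max(4, 4) = 4
Similarity = 1 - 1/4
= 0.7500


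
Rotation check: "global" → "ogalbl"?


Word: "global", Candidate: "ogalbl"
Method: check if candidate is substring of word+word
"globalglobal" contains "ogalbl"? No
Is rotation = No


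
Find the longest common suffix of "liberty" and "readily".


Word 1: "liberty"
Word 2: "readily"
Comparing from end:
  Pos -1: 'y' == 'y'
  Pos -2: 't' != 'l' (stop)
LCS = "y" (length 1)


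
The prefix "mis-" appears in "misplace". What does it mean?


Prefix: mis-
Example: misplace (mis- + place)
Meaning = wrongly


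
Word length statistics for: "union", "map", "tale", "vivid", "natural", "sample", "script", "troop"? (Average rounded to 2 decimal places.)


Lengths: "union"=5, "map"=3, "tale"=4, "vivid"=5, "natural"=7, "sample"=6, "script"=6, "troop"=5
Sum = 41, Count = 8
Average = 41/8 = 5.13
= avg=5.13, min=3, max=7


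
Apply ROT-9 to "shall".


Word: "shall"
Shift: 9
Each letter → (letter + shift) mod 26:
  's' (18) + 9 = 1 → 'b'
  'h' (7) + 9 = 16 → 'q'
  'a' (0) + 9 = 9 → 'j'
  'l' (11) + 9 = 20 → 'u'
  'l' (11) + 9 = 20 → 'u'
Result = "bqjuu"


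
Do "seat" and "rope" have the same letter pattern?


Pattern of "seat": [0, 1, 2, 3]
Pattern of "rope": [0, 1, 2, 3]
Patterns match
Same pattern = Yes


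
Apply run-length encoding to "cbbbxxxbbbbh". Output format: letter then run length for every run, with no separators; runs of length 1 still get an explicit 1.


String: "cbbbxxxbbbbh"
Scanning for consecutive runs:
  'c' x 1
  'b' x 3
  'x' x 3
  'b' x 4
  'h' x 1
RLE = "c1b3x3b4h1"


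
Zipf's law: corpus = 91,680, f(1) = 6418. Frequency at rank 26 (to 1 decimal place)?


Zipf's law: f(r) = f(1) / r
f(1) = 6418
f(26) = 6418 / 26
= 246.8 occurrences


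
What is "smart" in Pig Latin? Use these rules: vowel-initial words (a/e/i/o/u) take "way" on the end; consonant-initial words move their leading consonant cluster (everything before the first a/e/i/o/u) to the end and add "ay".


Word: "smart"
Starts with consonant(s) → move to end, add 'ay'
Consonant cluster: "sm"
Pig Latin = "artsmay"


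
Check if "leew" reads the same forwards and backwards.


Word: "leew"
Reversed: "weel"
Forward == Backward? leew != weel
Palindrome = No


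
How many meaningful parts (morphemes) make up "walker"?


Word: "walker"
Morphemes: walk / -er
Each morpheme carries meaning
= 2 morphemes


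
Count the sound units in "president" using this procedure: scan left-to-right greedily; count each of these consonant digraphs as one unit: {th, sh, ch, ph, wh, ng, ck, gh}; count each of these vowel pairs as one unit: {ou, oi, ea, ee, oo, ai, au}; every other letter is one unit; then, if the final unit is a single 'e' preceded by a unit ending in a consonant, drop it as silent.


Word: "president" (9 letters)
Left-to-right scan:
  (1) 'p' (letter)
  (2) 'r' (letter)
  (3) 'e' (letter)
  (4) 's' (letter)
  (5) 'i' (letter)
  (6) 'd' (letter)
  (7) 'e' (letter)
  (8) 'n' (letter)
  (9) 't' (letter)
Units from scan: 9
Sound units = 9 units


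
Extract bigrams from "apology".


Word: "apology" (length 7)
Number of bigrams = 7 - 2 + 1 = 6
  Position 0: "ap"
  Position 1: "po"
  Position 2: "ol"
  Position 3: "lo"
  Position 4: "og"
  Position 5: "gy"
Bigrams = "ap", "po", "ol", "lo", "og", "gy"


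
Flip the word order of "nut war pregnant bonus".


Original: "nut war pregnant bonus"
Words (1..n): nut | war | pregnant | bonus
Reversed (n..1): bonus | pregnant | war | nut
Result = "bonus pregnant war nut"


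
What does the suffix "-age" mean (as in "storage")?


Suffix: -age
As in: storage -> store + -age, with a spelling change
Meaning = result / collection


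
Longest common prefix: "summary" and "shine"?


Word 1: "summary"
Word 2: "shine"
Comparing from start:
  Pos 0: 's' == 's'
  Pos 1: 'u' != 'h' (stop)
LCP = "s" (length 1)


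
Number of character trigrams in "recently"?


Word: "recently" (length 8)
Number of 3-grams = length - 3 + 1 = 8 - 3 + 1
= 6


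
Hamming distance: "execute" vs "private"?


Comparing character by character (same length = 7):
  Pos 0: 'e' vs 'p' !=
  Pos 1: 'x' vs 'r' !=
  Pos 2: 'e' vs 'i' !=
  Pos 3: 'c' vs 'v' !=
  Pos 4: 'u' vs 'a' !=
  Pos 5: 't' vs 't' =
  Pos 6: 'e' vs 'e' =
Hamming distance = 5


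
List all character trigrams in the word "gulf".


Word: "gulf" (length 4)
Number of trigrams = 4 - 3 + 1 = 2
  Position 0: "gul"
  Position 1: "ulf"
Trigrams = "gul", "ulf"


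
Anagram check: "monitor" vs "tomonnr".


Word 1: "monitor" → sorted: imnoort
Word 2: "tomonnr" → sorted: mnnoort
Same letters? imnoort != mnnoort
Anagram = No


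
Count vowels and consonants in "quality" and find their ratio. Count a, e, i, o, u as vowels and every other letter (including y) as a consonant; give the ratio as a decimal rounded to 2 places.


Word: "quality"
Vowels (a,e,i,o,u): 3
Consonants: 4
Ratio = 3/4
= 0.75


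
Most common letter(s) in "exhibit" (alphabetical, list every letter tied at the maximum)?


Word: "exhibit"
Letter counts:
  'b': 1
  'e': 1
  'h': 1
  'i': 2
  't': 1
  'x': 1
Maximum count = 2
Most frequent = 'i' (2 times each)


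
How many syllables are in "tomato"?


Word: "tomato"
Syllable breakdown: to | ma | to
Counting: 3 parts
= 3 syllables


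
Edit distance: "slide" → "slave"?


Word 1: "slide" (length 5)
Word 2: "slave" (length 5)
One optimal edit sequence (insert/delete/substitute each cost 1):
  1. keep 's'
  2. keep 'l'
  3. substitute 'i' -> 'a'  (+1)
  4. substitute 'd' -> 'v'  (+1)
  5. keep 'e'
Total edit operations: 2
Edit distance = 2


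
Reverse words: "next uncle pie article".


Original: "next uncle pie article"
Words (1..n): next | uncle | pie | article
Reversed (n..1): article | pie | uncle | next
Result = "article pie uncle next"


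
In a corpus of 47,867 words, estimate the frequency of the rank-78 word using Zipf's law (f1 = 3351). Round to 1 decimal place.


Zipf's law: f(r) = f(1) / r
f(1) = 3351
f(78) = 3351 / 78
= 43.0 occurrences


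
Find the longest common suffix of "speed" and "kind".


Word 1: "speed"
Word 2: "kind"
Comparing from end:
  Pos -1: 'd' == 'd'
  Pos -2: 'e' != 'n' (stop)
LCS = "d" (length 1)


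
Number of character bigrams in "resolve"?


Word: "resolve" (length 7)
Number of 2-grams = length - 2 + 1 = 7 - 2 + 1
= 6


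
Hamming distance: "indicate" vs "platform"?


Comparing character by character (same length = 8):
  Pos 0: 'i' vs 'p' !=
  Pos 1: 'n' vs 'l' !=
  Pos 2: 'd' vs 'a' !=
  Pos 3: 'i' vs 't' !=
  Pos 4: 'c' vs 'f' !=
  Pos 5: 'a' vs 'o' !=
  Pos 6: 't' vs 'r' !=
  Pos 7: 'e' vs 'm' !=
Hamming distance = 8


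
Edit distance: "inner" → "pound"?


Word 1: "inner" (length 5)
Word 2: "pound" (length 5)
One optimal edit sequence (insert/delete/substitute each cost 1):
  1. substitute 'i' -> 'p'  (+1)
  2. substitute 'n' -> 'o'  (+1)
  3. substitute 'n' -> 'u'  (+1)
  4. substitute 'e' -> 'n'  (+1)
  5. substitute 'r' -> 'd'  (+1)
Total edit operations: 5
Edit distance = 5


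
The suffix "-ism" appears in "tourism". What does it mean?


Suffix: -ism
As in: tourism -> tour + -ism
Meaning = belief / practice


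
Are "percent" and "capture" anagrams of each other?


Word 1: "percent" → sorted: ceenprt
Word 2: "capture" → sorted: aceprtu
Same letters? ceenprt != aceprtu
Anagram = No


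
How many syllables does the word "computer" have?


Word: "computer"
Syllable breakdown: com · pu · ter
Counting: 3 parts
= 3 syllables


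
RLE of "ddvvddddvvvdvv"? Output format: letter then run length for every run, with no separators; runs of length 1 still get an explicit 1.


String: "ddvvddddvvvdvv"
Scanning for consecutive runs:
  'd' x 2
  'v' x 2
  'd' x 4
  'v' x 3
  'd' x 1
  'v' x 2
RLE = "d2v2d4v3d1v2"


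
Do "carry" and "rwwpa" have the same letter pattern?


Pattern of "carry": [0, 1, 2, 2, 3]
Pattern of "rwwpa": [0, 1, 1, 2, 3]
Patterns do not match
Same pattern = No


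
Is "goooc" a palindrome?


Word: "goooc"
Reversed: "cooog"
Forward == Backward? goooc != cooog
Palindrome = No


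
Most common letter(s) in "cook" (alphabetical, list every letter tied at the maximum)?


Word: "cook"
Letter counts:
  'c': 1
  'k': 1
  'o': 2
Maximum count = 2
Most frequent = 'o' (2 times each)


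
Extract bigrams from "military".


Word: "military" (length 8)
Number of bigrams = 8 - 2 + 1 = 7
  Position 0: "mi"
  Position 1: "il"
  Position 2: "li"
  Position 3: "it"
  Position 4: "ta"
  Position 5: "ar"
  Position 6: "ry"
Bigrams = "mi", "il", "li", "it", "ta", "ar", "ry"


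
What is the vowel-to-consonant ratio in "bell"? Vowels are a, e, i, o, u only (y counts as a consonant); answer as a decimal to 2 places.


Word: "bell"
Vowels (a,e,i,o,u): 1
Consonants: 3
Ratio = 1/3
= 0.33


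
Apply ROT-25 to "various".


Word: "various"
Shift: 25
Each letter → (letter + shift) mod 26:
  'v' (21) + 25 = 20 → 'u'
  'a' (0) + 25 = 25 → 'z'
  'r' (17) + 25 = 16 → 'q'
  'i' (8) + 25 = 7 → 'h'
  'o' (14) + 25 = 13 → 'n'
  'u' (20) + 25 = 19 → 't'
  's' (18) + 25 = 17 → 'r'
Result = "uzqhntr"


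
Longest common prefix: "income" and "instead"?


Word 1: "income"
Word 2: "instead"
Comparing from start:
  Pos 0: 'i' == 'i'
  Pos 1: 'n' == 'n'
  Pos 2: 'c' != 's' (stop)
LCP = "in" (length 2)


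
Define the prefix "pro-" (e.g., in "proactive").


Prefix: pro-
Example: proactive = pro- + active
Meaning = forward / in favor of


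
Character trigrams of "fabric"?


Word: "fabric" (length 6)
Number of trigrams = 6 - 3 + 1 = 4
  Position 0: "fab"
  Position 1: "abr"
  Position 2: "bri"
  Position 3: "ric"
Trigrams = "fab", "abr", "bri", "ric"


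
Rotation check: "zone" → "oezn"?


Word: "zone", Candidate: "oezn"
Method: check if candidate is substring of word+word
"zonezone" contains "oezn"? No
Is rotation = No


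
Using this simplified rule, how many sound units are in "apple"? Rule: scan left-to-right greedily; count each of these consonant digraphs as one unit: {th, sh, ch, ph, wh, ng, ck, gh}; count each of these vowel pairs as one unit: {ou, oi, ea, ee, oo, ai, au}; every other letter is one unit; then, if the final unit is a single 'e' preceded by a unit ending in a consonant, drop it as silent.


Word: "apple" (5 letters)
Left-to-right scan:
  (1) 'a' (letter)
  (2) 'p' (letter)
  (3) 'p' (letter)
  (4) 'l' (letter)
  (5) 'e' (letter)
Units from scan: 5
Final unit is 'e' after a consonant -> drop as silent (-1)
Sound units = 4 units


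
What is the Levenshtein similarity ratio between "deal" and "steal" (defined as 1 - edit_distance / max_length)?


Word 1: "deal" (length 4)
Word 2: "steal" (length 5)
One optimal edit sequence:
  1. insert 's'  (+1)
  2. substitute 'd' -> 't'  (+1)
  3. keep 'e'
  4. keep 'a'
  5. keep 'l'
Edit distance = 2
Max length = max(4, 5) = 5
Similarity = 1 - 2/5
= 0.6000


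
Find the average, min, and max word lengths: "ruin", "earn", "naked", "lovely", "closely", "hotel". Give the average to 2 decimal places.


Lengths: "ruin"=4, "earn"=4, "naked"=5, "lovely"=6, "closely"=7, "hotel"=5
Sum = 31, Count = 6
Average = 31/6 = 5.17
= avg=5.17, min=4, max=7


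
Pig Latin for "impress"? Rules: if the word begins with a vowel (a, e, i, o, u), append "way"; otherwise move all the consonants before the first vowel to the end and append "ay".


Word: "impress"
Starts with vowel → add 'way'
Pig Latin = "impressway"


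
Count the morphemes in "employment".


Word: "employment"
Morphemes: employ / -ment
Each morpheme carries meaning
= 2 morphemes


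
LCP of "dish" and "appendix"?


Word 1: "dish"
Word 2: "appendix"
Comparing from start:
  Pos 0: 'd' != 'a' (stop)
LCP = "" (length 0)


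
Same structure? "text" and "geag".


Pattern of "text": [0, 1, 2, 0]
Pattern of "geag": [0, 1, 2, 0]
Patterns match
Same pattern = Yes


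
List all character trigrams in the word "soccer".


Word: "soccer" (length 6)
Number of trigrams = 6 - 3 + 1 = 4
  Position 0: "soc"
  Position 1: "occ"
  Position 2: "cce"
  Position 3: "cer"
Trigrams = "soc", "occ", "cce", "cer"


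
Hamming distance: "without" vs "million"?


Comparing character by character (same length = 7):
  Pos 0: 'w' vs 'm' !=
  Pos 1: 'i' vs 'i' =
  Pos 2: 't' vs 'l' !=
  Pos 3: 'h' vs 'l' !=
  Pos 4: 'o' vs 'i' !=
  Pos 5: 'u' vs 'o' !=
  Pos 6: 't' vs 'n' !=
Hamming distance = 6


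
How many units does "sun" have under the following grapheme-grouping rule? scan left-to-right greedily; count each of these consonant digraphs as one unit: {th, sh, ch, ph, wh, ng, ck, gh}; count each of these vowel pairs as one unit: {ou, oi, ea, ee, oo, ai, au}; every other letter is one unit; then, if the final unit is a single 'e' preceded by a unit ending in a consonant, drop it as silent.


Word: "sun" (3 letters)
Left-to-right scan:
  (1) 's' (letter)
  (2) 'u' (letter)
  (3) 'n' (letter)
Units from scan: 3
Sound units = 3 units


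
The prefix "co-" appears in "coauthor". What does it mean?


Prefix: co-
Example: coauthor (co- + author)
Meaning = together


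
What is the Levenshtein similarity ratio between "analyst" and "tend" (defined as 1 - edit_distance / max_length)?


Word 1: "analyst" (length 7)
Word 2: "tend" (length 4)
One optimal edit sequence:
  1. delete 'a'  (+1)
  2. delete 'n'  (+1)
  3. delete 'a'  (+1)
  4. substitute 'l' -> 't'  (+1)
  5. substitute 'y' -> 'e'  (+1)
  6. substitute 's' -> 'n'  (+1)
  7. substitute 't' -> 'd'  (+1)
Edit distance = 7
Max length = max(7, 4) = 7
Similarity = 1 - 7/7
= 0.0000


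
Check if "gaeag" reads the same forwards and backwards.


Word: "gaeag"
Reversed: "gaeag"
Forward == Backward? gaeag == gaeag
Palindrome = Yes


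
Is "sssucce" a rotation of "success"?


Word: "success", Candidate: "sssucce"
Method: check if candidate is substring of word+word
"successsuccess" contains "sssucce"? Yes
Is rotation = Yes


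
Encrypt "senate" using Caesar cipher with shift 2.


Word: "senate"
Shift: 2
Each letter → (letter + shift) mod 26:
  's' (18) + 2 = 20 → 'u'
  'e' (4) + 2 = 6 → 'g'
  'n' (13) + 2 = 15 → 'p'
  'a' (0) + 2 = 2 → 'c'
  't' (19) + 2 = 21 → 'v'
  'e' (4) + 2 = 6 → 'g'
Result = "ugpcvg"


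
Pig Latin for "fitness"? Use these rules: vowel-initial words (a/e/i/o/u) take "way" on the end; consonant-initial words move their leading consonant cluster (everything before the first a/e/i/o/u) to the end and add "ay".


Word: "fitness"
Starts with consonant(s) → move to end, add 'ay'
Consonant cluster: "f"
Pig Latin = "itnessfay"


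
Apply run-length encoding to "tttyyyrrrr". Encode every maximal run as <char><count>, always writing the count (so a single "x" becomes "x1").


String: "tttyyyrrrr"
Scanning for consecutive runs:
  't' x 3
  'y' x 3
  'r' x 4
RLE = "t3y3r4"


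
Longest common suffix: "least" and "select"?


Word 1: "least"
Word 2: "select"
Comparing from end:
  Pos -1: 't' == 't'
  Pos -2: 's' != 'c' (stop)
LCS = "t" (length 1)


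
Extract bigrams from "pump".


Word: "pump" (length 4)
Number of bigrams = 4 - 2 + 1 = 3
  Position 0: "pu"
  Position 1: "um"
  Position 2: "mp"
Bigrams = "pu", "um", "mp"


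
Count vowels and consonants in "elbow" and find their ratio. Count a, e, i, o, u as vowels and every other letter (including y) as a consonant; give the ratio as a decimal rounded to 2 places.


Word: "elbow"
Vowels (a,e,i,o,u): 2
Consonants: 3
Ratio = 2/3
= 0.67


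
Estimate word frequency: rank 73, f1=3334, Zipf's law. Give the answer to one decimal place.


Zipf's law: f(r) = f(1) / r
f(1) = 3334
f(73) = 3334 / 73
= 45.7 occurrences


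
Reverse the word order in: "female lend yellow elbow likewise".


Original: "female lend yellow elbow likewise"
Words (1..n): female | lend | yellow | elbow | likewise
Reversed (n..1): likewise | elbow | yellow | lend | female
Result = "likewise elbow yellow lend female"


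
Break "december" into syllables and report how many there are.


Word: "december"
Syllable breakdown: de-cem-ber
Counting: 3 parts
= 3 syllables


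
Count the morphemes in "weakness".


Word: "weakness"
Morphemes: weak / -ness
Each morpheme carries meaning
= 2 morphemes


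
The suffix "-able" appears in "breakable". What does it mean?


Suffix: -able
Example: breakable (break + -able)
Meaning = capable of


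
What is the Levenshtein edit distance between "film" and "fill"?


Word 1: "film" (length 4)
Word 2: "fill" (length 4)
One optimal edit sequence (insert/delete/substitute each cost 1):
  1. keep 'f'
  2. keep 'i'
  3. keep 'l'
  4. substitute 'm' -> 'l'  (+1)
Total edit operations: 1
Edit distance = 1


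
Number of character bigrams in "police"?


Word: "police" (length 6)
Number of 2-grams = length - 2 + 1 = 6 - 2 + 1
= 5


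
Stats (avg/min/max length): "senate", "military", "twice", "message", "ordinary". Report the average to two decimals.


Lengths: "senate"=6, "military"=8, "twice"=5, "message"=7, "ordinary"=8
Sum = 34, Count = 5
Average = 34/5 = 6.80
= avg=6.80, min=5, max=8


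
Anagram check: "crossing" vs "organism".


Word 1: "crossing" → sorted: cginorss
Word 2: "organism" → sorted: agimnors
Same letters? cginorss != agimnors
Anagram = No


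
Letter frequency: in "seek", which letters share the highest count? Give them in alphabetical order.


Word: "seek"
Letter counts:
  'e': 2
  'k': 1
  's': 1
Maximum count = 2
Most frequent = 'e' (2 times each)


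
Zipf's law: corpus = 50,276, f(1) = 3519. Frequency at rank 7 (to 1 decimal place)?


Zipf's law: f(r) = f(1) / r
f(1) = 3519
f(7) = 3519 / 7
= 502.7 occurrences


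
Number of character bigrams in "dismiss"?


Word: "dismiss" (length 7)
Number of 2-grams = length - 2 + 1 = 7 - 2 + 1
= 6


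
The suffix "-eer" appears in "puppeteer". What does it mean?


Suffix: -eer
As in: puppeteer -> puppet + -eer
Meaning = one who is concerned with


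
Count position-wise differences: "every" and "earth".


Comparing character by character (same length = 5):
  Pos 0: 'e' vs 'e' =
  Pos 1: 'v' vs 'a' !=
  Pos 2: 'e' vs 'r' !=
  Pos 3: 'r' vs 't' !=
  Pos 4: 'y' vs 'h' !=
Hamming distance = 4


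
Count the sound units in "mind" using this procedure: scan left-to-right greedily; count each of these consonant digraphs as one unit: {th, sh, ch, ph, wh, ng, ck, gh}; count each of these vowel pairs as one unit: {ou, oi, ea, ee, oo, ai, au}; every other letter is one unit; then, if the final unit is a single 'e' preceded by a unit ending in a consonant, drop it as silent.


Word: "mind" (4 letters)
Left-to-right scan:
  (1) 'm' (letter)
  (2) 'i' (letter)
  (3) 'n' (letter)
  (4) 'd' (letter)
Units from scan: 4
Sound units = 4 units


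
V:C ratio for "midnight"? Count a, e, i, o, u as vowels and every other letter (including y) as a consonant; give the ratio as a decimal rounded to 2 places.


Word: "midnight"
Vowels (a,e,i,o,u): 2
Consonants: 6
Ratio = 2/6
= 0.33


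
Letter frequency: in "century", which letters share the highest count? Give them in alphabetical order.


Word: "century"
Letter counts:
  'c': 1
  'e': 1
  'n': 1
  'r': 1
  't': 1
  'u': 1
  'y': 1
Maximum count = 1
Most frequent = 'c', 'e', 'n', 'r', 't', 'u', 'y' (1 time each)


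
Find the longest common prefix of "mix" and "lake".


Word 1: "mix"
Word 2: "lake"
Comparing from start:
  Pos 0: 'm' != 'l' (stop)
LCP = "" (length 0)


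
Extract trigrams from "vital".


Word: "vital" (length 5)
Number of trigrams = 5 - 3 + 1 = 3
  Position 0: "vit"
  Position 1: "ita"
  Position 2: "tal"
Trigrams = "vit", "ita", "tal"


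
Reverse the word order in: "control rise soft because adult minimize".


Original: "control rise soft because adult minimize"
Words (1..n): control | rise | soft | because | adult | minimize
Reversed (n..1): minimize | adult | because | soft | rise | control
Result = "minimize adult because soft rise control"


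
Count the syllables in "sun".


Word: "sun"
Syllable breakdown: sun
Counting: 1 part
= 1 syllable


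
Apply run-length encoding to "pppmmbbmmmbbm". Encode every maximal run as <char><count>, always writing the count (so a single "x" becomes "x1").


String: "pppmmbbmmmbbm"
Scanning for consecutive runs:
  'p' x 3
  'm' x 2
  'b' x 2
  'm' x 3
  'b' x 2
  'm' x 1
RLE = "p3m2b2m3b2m1"


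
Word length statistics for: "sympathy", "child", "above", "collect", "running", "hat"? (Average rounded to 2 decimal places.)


Lengths: "sympathy"=8, "child"=5, "above"=5, "collect"=7, "running"=7, "hat"=3
Sum = 35, Count = 6
Average = 35/6 = 5.83
= avg=5.83, min=3, max=8


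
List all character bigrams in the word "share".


Word: "share" (length 5)
Number of bigrams = 5 - 2 + 1 = 4
  Position 0: "sh"
  Position 1: "ha"
  Position 2: "ar"
  Position 3: "re"
Bigrams = "sh", "ha", "ar", "re"


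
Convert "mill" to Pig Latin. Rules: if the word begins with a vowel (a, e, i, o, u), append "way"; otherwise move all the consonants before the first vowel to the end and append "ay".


Word: "mill"
Starts with consonant(s) → move to end, add 'ay'
Consonant cluster: "m"
Pig Latin = "illmay"


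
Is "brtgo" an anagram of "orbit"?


Word 1: "orbit" → sorted: biort
Word 2: "brtgo" → sorted: bgort
Same letters? biort != bgort
Anagram = No


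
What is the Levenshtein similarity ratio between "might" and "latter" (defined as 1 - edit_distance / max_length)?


Word 1: "might" (length 5)
Word 2: "latter" (length 6)
One optimal edit sequence:
  1. insert 'l'  (+1)
  2. substitute 'm' -> 'a'  (+1)
  3. substitute 'i' -> 't'  (+1)
  4. substitute 'g' -> 't'  (+1)
  5. substitute 'h' -> 'e'  (+1)
  6. substitute 't' -> 'r'  (+1)
Edit distance = 6
Max length = max(5, 6) = 6
Similarity = 1 - 6/6
= 0.0000


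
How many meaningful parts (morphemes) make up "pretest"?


Word: "pretest"
Morphemes: pre- + test
Each morpheme carries meaning
= 2 morphemes


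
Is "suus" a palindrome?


Word: "suus"
Reversed: "suus"
Forward == Backward? suus == suus
Palindrome = Yes


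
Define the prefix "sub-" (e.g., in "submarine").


Prefix: sub-
Example: submarine = sub- + marine
Meaning = under / below


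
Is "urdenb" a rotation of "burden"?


Word: "burden", Candidate: "urdenb"
Method: check if candidate is substring of word+word
"burdenburden" contains "urdenb"? Yes
Is rotation = Yes


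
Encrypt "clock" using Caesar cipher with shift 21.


Word: "clock"
Shift: 21
Each letter → (letter + shift) mod 26:
  'c' (2) + 21 = 23 → 'x'
  'l' (11) + 21 = 6 → 'g'
  'o' (14) + 21 = 9 → 'j'
  'c' (2) + 21 = 23 → 'x'
  'k' (10) + 21 = 5 → 'f'
Result = "xgjxf"


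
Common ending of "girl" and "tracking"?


Word 1: "girl"
Word 2: "tracking"
Comparing from end:
  Pos -1: 'l' != 'g' (stop)
LCS = "" (length 0)


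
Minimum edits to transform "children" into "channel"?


Word 1: "children" (length 8)
Word 2: "channel" (length 7)
One optimal edit sequence (insert/delete/substitute each cost 1):
  1. keep 'c'
  2. keep 'h'
  3. delete 'i'  (+1)
  4. substitute 'l' -> 'a'  (+1)
  5. substitute 'd' -> 'n'  (+1)
  6. substitute 'r' -> 'n'  (+1)
  7. keep 'e'
  8. substitute 'n' -> 'l'  (+1)
Total edit operations: 5
Edit distance = 5


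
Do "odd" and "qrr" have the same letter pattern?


Pattern of "odd": [0, 1, 1]
Pattern of "qrr": [0, 1, 1]
Patterns match
Same pattern = Yes


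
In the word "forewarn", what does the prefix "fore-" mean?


Prefix: fore-
Example: forewarn (fore- + warn)
Meaning = before


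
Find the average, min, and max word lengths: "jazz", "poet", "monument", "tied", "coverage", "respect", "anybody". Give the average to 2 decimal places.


Lengths: "jazz"=4, "poet"=4, "monument"=8, "tied"=4, "coverage"=8, "respect"=7, "anybody"=7
Sum = 42, Count = 7
Average = 42/7 = 6.00
= avg=6.00, min=4, max=8


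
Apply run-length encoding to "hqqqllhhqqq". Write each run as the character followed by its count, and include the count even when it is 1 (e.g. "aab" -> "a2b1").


String: "hqqqllhhqqq"
Scanning for consecutive runs:
  'h' x 1
  'q' x 3
  'l' x 2
  'h' x 2
  'q' x 3
RLE = "h1q3l2h2q3"


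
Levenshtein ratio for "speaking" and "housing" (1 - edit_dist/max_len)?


Word 1: "speaking" (length 8)
Word 2: "housing" (length 7)
One optimal edit sequence:
  1. delete 's'  (+1)
  2. substitute 'p' -> 'h'  (+1)
  3. substitute 'e' -> 'o'  (+1)
  4. substitute 'a' -> 'u'  (+1)
  5. substitute 'k' -> 's'  (+1)
  6. keep 'i'
  7. keep 'n'
  8. keep 'g'
Edit distance = 5
Max length = max(8, 7) = 8
Similarity = 1 - 5/8
= 0.3750


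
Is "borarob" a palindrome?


Word: "borarob"
Reversed: "borarob"
Forward == Backward? borarob == borarob
Palindrome = Yes


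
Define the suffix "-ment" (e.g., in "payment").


Suffix: -ment
Example: payment (pay + -ment)
Meaning = result of action


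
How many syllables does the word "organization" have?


Word: "organization"
Syllable breakdown: or | gan | i | za | tion
Counting: 5 parts
= 5 syllables


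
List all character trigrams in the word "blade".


Word: "blade" (length 5)
Number of trigrams = 5 - 3 + 1 = 3
  Position 0: "bla"
  Position 1: "lad"
  Position 2: "ade"
Trigrams = "bla", "lad", "ade"
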